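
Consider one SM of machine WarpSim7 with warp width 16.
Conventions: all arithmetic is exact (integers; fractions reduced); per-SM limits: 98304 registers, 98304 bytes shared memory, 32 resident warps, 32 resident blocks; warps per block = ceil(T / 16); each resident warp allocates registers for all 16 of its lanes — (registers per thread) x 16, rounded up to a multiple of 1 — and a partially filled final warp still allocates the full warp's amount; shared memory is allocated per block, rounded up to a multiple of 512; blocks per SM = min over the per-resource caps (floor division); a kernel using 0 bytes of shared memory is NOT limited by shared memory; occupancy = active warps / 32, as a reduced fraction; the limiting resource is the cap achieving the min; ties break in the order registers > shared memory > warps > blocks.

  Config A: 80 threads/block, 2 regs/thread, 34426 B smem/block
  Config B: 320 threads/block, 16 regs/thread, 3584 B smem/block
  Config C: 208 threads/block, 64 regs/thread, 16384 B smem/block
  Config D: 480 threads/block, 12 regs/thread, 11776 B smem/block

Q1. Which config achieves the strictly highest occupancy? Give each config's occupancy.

occupancies: A 5/16, B 5/8, C 13/16, D 15/16

Answer: D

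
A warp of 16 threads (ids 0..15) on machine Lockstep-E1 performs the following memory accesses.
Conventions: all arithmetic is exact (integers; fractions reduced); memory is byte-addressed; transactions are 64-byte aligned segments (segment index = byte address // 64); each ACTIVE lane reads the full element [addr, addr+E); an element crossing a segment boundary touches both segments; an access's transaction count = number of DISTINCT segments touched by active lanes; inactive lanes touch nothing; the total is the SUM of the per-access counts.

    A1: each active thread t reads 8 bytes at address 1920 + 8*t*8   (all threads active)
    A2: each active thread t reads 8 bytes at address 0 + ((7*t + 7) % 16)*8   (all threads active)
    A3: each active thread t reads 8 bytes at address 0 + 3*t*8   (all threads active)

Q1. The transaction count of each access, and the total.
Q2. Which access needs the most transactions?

A1: 16 transactions
A2: 2 transactions
A3: 6 transactions

Answer: 16,2,6; total 24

Answer: A1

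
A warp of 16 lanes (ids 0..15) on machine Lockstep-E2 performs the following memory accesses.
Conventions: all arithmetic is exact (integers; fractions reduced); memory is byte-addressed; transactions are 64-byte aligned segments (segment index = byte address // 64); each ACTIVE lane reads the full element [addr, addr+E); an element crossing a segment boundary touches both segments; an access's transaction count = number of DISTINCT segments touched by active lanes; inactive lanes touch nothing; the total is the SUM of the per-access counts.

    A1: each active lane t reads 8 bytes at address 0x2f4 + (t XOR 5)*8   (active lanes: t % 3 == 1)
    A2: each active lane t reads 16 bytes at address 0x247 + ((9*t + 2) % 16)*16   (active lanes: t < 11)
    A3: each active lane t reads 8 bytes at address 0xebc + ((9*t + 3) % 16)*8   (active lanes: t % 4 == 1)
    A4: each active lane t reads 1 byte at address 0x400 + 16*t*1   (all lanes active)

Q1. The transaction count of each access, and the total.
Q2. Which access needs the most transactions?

A1: 3 transactions
A2: 5 transactions
A3: 3 transactions
A4: 4 transactions

Answer: 3,5,3,4; total 15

Answer: A2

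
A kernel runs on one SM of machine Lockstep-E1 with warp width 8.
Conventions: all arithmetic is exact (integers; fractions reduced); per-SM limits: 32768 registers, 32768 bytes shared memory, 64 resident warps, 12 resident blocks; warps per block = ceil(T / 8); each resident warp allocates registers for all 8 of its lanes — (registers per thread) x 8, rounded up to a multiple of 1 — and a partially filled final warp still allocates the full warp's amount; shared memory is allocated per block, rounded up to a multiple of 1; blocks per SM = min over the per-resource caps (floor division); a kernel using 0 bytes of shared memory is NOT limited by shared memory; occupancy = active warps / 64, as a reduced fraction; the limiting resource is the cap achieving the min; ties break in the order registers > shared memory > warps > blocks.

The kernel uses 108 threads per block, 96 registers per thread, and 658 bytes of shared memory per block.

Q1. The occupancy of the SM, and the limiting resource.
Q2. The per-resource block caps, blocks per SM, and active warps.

Answer: occupancy 21/32, limited by registers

registers: 3 blocks
shared memory: 49 blocks
warps: 4 blocks
blocks: 12 blocks

Answer: 3 blocks, 42 active warps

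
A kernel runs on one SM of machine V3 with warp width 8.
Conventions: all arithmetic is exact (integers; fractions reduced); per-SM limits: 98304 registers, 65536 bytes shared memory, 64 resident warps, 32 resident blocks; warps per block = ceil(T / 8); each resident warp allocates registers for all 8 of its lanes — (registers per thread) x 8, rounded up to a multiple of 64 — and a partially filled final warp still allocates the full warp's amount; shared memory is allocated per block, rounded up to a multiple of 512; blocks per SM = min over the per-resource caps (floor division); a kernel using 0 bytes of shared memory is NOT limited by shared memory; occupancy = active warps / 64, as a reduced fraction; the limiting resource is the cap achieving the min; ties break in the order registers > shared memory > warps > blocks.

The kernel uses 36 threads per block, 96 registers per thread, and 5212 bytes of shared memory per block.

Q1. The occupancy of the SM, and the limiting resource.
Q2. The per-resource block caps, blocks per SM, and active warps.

Answer: occupancy 55/64, limited by shared memory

registers: 25 blocks
shared memory: 11 blocks
warps: 12 blocks
blocks: 32 blocks

Answer: 11 blocks, 55 active warps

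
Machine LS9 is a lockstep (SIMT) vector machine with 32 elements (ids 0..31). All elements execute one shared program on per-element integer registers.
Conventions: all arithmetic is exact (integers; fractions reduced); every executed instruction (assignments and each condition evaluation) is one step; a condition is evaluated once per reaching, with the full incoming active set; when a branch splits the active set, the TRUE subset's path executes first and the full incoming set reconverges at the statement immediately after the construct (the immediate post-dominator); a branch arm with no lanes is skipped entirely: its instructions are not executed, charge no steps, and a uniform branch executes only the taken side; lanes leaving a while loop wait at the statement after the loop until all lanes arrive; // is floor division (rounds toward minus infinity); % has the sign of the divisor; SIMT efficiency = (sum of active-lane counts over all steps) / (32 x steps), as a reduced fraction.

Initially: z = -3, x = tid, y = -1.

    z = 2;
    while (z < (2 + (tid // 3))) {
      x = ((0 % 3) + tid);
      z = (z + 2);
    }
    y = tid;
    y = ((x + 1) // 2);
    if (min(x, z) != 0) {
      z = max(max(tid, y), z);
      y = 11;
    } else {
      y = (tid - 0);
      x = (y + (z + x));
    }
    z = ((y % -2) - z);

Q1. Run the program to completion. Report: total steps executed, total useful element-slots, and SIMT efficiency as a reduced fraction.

Answer: 25 steps, 511 useful, 511/800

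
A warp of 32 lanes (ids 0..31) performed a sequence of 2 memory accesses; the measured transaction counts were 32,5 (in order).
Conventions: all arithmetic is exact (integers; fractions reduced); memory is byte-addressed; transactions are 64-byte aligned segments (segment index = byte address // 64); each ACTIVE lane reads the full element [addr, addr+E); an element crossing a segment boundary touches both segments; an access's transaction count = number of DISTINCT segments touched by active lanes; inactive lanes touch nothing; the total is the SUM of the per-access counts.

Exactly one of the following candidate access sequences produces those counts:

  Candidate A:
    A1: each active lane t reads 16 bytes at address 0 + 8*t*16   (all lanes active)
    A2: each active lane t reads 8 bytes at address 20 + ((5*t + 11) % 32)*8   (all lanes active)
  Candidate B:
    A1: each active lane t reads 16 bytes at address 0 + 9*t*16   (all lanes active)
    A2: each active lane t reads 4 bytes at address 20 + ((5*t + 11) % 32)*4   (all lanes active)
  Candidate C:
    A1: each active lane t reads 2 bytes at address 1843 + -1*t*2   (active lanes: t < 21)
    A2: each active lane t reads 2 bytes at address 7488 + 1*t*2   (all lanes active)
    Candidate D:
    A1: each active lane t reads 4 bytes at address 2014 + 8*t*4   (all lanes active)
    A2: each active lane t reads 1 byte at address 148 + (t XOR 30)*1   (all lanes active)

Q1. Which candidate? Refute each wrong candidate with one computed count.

B: A2 gives 3 transactions, not 5
C: A1 gives 1 transaction, not 32
D: A1 gives 17 transactions, not 32
A: all counts match (32,5)

Answer: A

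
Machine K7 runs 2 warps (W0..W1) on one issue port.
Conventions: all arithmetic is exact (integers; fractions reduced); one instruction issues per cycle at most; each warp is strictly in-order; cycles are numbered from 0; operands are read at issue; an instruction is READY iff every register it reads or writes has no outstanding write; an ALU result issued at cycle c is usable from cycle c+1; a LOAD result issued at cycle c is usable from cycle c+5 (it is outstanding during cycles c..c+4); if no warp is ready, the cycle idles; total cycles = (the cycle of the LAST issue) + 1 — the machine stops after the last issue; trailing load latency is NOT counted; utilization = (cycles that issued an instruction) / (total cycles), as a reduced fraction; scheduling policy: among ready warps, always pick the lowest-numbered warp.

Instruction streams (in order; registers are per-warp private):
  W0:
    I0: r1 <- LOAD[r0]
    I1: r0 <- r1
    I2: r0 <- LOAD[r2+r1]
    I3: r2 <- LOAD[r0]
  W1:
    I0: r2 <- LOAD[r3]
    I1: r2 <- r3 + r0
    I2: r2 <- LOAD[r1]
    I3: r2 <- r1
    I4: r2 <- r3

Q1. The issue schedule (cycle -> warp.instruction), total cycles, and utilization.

cycle 0: W0.I0
cycle 1: W1.I0
cycle 2: idle
cycle 3: idle
cycle 4: idle
cycle 5: W0.I1
cycle 6: W0.I2
cycle 7: W1.I1
cycle 8: W1.I2
cycle 9: idle
cycle 10: idle
cycle 11: W0.I3
cycle 12: idle
cycle 13: W1.I3
cycle 14: W1.I4

Answer: 15 cycles, utilization 3/5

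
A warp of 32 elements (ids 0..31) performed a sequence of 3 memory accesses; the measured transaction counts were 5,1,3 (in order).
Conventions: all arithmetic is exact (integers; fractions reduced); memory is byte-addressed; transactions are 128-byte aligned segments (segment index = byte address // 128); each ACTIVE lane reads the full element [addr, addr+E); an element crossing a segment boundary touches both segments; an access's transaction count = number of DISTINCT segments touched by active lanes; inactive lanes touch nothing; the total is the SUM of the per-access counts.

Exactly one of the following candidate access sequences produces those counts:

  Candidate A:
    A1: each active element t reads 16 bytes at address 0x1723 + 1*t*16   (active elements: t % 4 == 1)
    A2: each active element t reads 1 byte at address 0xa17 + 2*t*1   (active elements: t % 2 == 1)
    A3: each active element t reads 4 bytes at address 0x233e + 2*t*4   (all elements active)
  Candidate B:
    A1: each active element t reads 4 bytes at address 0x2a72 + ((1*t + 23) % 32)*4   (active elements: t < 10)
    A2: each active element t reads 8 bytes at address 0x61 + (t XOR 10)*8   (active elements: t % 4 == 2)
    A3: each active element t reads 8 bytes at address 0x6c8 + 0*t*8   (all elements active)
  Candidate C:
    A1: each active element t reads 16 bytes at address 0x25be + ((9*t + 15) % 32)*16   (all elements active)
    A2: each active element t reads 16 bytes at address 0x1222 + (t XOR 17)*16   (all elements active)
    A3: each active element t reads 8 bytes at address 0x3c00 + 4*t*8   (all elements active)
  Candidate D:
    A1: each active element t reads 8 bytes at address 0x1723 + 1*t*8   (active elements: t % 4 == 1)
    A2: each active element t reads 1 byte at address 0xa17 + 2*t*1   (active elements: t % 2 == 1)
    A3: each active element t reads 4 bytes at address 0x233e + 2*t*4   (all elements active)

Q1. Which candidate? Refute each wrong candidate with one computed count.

B: A1 gives 2 transactions, not 5
C: A2 gives 5 transactions, not 1
D: A1 gives 3 transactions, not 5
A: all counts match (5,1,3)

Answer: A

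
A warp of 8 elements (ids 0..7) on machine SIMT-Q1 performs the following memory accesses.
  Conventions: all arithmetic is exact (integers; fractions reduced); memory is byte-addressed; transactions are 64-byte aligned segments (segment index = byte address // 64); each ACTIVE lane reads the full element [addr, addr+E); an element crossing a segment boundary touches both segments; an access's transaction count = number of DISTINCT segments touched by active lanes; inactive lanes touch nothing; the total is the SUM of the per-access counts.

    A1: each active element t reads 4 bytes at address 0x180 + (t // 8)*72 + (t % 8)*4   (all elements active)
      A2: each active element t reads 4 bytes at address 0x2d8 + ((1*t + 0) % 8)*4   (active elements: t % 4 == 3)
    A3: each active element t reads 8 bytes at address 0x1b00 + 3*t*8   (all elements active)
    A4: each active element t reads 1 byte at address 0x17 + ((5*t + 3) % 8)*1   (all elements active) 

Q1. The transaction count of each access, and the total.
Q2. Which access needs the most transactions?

A1: 1 transaction
A2: 1 transaction
A3: 3 transactions
A4: 1 transaction

Answer: 1,1,3,1; total 6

Answer: A3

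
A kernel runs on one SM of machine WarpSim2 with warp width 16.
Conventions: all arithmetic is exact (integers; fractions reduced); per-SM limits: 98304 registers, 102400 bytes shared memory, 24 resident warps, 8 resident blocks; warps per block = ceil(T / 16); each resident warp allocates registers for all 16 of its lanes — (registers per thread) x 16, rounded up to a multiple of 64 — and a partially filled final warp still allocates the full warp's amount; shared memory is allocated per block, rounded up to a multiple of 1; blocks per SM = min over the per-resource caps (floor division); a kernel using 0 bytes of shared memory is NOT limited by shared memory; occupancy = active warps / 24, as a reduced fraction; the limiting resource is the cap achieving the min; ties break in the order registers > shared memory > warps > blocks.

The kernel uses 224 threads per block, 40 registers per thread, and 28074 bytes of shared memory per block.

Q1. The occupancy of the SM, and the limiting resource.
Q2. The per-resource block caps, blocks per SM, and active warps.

Answer: occupancy 7/12, limited by warps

registers: 10 blocks
shared memory: 3 blocks
warps: 1 block
blocks: 8 blocks

Answer: 1 block, 14 active warps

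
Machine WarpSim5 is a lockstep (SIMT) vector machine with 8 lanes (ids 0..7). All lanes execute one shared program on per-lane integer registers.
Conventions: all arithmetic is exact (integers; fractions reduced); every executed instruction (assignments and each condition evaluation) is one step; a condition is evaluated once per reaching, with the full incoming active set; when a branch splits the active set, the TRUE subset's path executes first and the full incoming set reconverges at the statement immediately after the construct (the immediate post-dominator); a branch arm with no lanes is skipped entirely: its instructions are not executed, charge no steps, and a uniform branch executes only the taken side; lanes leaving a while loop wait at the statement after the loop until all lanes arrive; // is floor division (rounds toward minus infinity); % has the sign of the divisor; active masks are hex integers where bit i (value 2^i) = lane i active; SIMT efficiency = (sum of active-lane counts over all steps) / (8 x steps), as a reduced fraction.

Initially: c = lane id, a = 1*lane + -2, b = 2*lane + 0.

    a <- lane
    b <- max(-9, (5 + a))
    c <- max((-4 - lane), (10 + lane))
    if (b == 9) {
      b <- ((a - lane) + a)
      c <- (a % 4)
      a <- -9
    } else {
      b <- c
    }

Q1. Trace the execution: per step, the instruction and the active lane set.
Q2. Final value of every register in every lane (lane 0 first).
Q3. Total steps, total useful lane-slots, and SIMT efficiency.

step 0: a <- lane                    0xff
step 1: b <- max(-9, (5 + a))        0xff
step 2: c <- max((-4 - lane), (10 + lane)) 0xff
step 3: eval (b == 9)                0xff
step 4: b <- ((a - lane) + a)        0x10
step 5: c <- (a % 4)                 0x10
step 6: a <- -9                      0x10
step 7: b <- c                       0xef

Answer: 8 steps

c: 10,11,12,13,0,15,16,17
a: 0,1,2,3,-9,5,6,7
b: 10,11,12,13,4,15,16,17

steps = 8; useful = 42; efficiency = 42/64 = 21/32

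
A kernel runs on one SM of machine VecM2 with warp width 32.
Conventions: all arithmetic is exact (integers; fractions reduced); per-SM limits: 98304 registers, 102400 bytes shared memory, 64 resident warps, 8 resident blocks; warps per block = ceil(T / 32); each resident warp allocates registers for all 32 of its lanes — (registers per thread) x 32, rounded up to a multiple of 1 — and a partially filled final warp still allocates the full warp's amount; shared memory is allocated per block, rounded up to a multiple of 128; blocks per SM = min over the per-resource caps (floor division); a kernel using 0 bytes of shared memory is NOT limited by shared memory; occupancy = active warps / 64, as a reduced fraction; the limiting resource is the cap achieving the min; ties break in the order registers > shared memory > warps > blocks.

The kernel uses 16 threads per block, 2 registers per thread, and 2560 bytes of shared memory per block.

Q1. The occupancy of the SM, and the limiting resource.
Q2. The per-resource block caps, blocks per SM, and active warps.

Answer: occupancy 1/8, limited by blocks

registers: 1536 blocks
shared memory: 40 blocks
warps: 64 blocks
blocks: 8 blocks

Answer: 8 blocks, 8 active warps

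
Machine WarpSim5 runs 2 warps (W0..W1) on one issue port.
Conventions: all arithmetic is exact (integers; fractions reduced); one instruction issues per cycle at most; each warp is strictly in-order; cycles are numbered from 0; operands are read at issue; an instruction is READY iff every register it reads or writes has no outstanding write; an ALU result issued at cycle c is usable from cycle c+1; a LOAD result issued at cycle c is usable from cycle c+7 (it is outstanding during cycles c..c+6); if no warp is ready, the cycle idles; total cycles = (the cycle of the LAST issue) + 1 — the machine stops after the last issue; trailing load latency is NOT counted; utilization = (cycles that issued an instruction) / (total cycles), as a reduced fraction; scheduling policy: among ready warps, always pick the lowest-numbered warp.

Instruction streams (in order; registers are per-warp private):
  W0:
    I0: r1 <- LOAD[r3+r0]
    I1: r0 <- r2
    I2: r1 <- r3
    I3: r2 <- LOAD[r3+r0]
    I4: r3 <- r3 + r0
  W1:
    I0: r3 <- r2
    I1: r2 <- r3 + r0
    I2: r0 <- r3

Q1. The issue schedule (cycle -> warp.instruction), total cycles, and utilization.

cycle 0: W0.I0
cycle 1: W0.I1
cycle 2: W1.I0
cycle 3: W1.I1
cycle 4: W1.I2
cycle 5: idle
cycle 6: idle
cycle 7: W0.I2
cycle 8: W0.I3
cycle 9: W0.I4

Answer: 10 cycles, utilization 4/5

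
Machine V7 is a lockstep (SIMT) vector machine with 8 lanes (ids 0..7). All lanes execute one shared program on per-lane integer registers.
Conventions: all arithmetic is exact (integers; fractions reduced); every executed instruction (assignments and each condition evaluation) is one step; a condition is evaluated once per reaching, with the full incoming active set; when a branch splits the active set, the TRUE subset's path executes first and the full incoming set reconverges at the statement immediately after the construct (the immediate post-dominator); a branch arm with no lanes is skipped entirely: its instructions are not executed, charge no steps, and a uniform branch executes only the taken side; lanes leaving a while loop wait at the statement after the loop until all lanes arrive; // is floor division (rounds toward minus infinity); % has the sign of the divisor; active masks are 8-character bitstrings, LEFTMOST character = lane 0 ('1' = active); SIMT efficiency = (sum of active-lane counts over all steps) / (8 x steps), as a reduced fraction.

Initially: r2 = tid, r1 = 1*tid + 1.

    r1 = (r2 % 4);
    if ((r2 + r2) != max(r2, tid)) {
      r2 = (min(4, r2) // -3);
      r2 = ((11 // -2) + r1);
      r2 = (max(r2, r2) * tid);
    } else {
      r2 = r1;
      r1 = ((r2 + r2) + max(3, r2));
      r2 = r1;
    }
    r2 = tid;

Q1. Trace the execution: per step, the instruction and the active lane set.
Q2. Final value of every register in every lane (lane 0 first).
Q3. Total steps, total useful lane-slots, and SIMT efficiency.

step 0: r1 <- (r2 % 4)               11111111
step 1: eval ((r2 + r2) != max(r2, tid)) 11111111
step 2: r2 <- (min(4, r2) // -3)     01111111
step 3: r2 <- ((11 // -2) + r1)      01111111
step 4: r2 <- (max(r2, r2) * tid)    01111111
step 5: r2 <- r1                     10000000
step 6: r1 <- ((r2 + r2) + max(3, r2)) 10000000
step 7: r2 <- r1                     10000000
step 8: r2 <- tid                    11111111

Answer: 9 steps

r2: 0,1,2,3,4,5,6,7
r1: 3,1,2,3,0,1,2,3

steps = 9; useful = 48; efficiency = 48/72 = 2/3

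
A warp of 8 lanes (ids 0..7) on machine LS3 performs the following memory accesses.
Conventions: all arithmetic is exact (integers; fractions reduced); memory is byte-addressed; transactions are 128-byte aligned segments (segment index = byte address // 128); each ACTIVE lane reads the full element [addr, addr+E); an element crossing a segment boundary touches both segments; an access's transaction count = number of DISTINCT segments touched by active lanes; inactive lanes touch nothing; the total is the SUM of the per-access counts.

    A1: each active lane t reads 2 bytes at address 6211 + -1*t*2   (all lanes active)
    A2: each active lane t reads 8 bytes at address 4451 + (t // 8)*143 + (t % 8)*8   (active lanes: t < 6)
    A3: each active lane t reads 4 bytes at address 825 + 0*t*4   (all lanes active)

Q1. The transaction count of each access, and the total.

A1: 1 transaction
A2: 2 transactions
A3: 1 transaction

Answer: 1,2,1; total 4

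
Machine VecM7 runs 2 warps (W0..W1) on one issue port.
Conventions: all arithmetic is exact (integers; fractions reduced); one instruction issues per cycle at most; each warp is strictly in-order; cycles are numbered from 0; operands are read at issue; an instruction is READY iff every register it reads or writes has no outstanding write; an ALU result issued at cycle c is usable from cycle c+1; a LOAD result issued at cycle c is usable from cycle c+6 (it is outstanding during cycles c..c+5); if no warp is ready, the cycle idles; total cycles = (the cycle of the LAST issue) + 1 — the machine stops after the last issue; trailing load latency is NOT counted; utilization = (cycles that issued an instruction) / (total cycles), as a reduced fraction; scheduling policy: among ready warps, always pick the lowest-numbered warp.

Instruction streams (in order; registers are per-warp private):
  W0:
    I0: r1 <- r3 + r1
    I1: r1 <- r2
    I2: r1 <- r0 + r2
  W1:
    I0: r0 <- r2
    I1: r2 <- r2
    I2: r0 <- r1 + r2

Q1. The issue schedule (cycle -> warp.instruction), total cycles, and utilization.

cycle 0: W0.I0
cycle 1: W0.I1
cycle 2: W0.I2
cycle 3: W1.I0
cycle 4: W1.I1
cycle 5: W1.I2

Answer: 6 cycles, utilization 1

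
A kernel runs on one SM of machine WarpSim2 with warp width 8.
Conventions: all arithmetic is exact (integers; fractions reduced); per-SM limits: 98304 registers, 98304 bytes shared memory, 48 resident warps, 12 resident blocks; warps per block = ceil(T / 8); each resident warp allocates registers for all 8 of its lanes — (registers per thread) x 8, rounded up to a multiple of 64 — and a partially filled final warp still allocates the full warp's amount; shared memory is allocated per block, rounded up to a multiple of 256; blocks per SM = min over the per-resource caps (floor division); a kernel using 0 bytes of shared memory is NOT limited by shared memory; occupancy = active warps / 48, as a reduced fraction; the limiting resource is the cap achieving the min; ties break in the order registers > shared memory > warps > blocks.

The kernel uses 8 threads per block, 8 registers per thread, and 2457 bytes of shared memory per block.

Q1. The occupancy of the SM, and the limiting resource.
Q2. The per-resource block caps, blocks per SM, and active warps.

Answer: occupancy 1/4, limited by blocks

registers: 1536 blocks
shared memory: 38 blocks
warps: 48 blocks
blocks: 12 blocks

Answer: 12 blocks, 12 active warps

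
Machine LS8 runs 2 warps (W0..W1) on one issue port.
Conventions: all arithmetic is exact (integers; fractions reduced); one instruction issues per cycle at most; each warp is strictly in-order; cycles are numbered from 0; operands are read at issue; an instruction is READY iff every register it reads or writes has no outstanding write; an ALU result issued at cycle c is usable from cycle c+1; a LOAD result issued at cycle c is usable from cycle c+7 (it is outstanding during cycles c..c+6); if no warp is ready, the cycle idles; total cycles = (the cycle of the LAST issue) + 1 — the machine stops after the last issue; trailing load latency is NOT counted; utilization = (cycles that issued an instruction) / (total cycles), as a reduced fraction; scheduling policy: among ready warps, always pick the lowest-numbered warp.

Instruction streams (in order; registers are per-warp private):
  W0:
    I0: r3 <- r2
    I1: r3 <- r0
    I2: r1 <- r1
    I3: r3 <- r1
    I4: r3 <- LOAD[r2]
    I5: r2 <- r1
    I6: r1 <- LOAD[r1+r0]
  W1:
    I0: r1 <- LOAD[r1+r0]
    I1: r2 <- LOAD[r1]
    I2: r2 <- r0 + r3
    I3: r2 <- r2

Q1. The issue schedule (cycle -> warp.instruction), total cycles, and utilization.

cycle 0: W0.I0
cycle 1: W0.I1
cycle 2: W0.I2
cycle 3: W0.I3
cycle 4: W0.I4
cycle 5: W0.I5
cycle 6: W0.I6
cycle 7: W1.I0
cycle 8: idle
cycle 9: idle
cycle 10: idle
cycle 11: idle
cycle 12: idle
cycle 13: idle
cycle 14: W1.I1
cycle 15: idle
cycle 16: idle
cycle 17: idle
cycle 18: idle
cycle 19: idle
cycle 20: idle
cycle 21: W1.I2
cycle 22: W1.I3

Answer: 23 cycles, utilization 11/23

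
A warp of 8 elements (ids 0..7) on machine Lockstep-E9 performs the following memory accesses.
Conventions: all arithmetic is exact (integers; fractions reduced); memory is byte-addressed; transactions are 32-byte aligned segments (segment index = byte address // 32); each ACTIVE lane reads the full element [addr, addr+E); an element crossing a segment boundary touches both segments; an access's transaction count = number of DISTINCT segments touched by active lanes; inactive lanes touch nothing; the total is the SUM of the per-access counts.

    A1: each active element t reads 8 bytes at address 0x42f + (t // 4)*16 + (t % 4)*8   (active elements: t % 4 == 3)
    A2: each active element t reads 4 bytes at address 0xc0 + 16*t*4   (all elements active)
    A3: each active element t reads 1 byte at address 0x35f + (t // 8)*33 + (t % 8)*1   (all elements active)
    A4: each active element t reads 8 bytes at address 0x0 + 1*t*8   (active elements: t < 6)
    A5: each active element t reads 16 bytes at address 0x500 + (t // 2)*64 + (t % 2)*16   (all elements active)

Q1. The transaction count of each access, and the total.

A1: 1 transaction
A2: 8 transactions
A3: 2 transactions
A4: 2 transactions
A5: 4 transactions

Answer: 1,8,2,2,4; total 17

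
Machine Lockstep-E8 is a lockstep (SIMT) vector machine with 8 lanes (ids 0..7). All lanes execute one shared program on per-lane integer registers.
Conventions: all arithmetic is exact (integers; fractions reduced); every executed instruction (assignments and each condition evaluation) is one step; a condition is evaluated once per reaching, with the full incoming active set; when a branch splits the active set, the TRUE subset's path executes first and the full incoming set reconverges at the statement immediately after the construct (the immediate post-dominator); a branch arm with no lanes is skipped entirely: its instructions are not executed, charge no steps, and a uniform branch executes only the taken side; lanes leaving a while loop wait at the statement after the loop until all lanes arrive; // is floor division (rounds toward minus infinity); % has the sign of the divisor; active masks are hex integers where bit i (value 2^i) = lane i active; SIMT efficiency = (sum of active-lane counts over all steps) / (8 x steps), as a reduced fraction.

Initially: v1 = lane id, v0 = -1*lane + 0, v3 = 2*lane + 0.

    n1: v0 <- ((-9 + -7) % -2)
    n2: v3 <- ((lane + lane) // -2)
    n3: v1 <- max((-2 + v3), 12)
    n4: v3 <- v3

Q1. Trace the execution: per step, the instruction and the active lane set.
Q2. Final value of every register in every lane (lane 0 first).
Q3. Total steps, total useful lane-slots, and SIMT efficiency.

step 0: v0 <- ((-9 + -7) % -2)       0xff
step 1: v3 <- ((lane + lane) // -2)  0xff
step 2: v1 <- max((-2 + v3), 12)     0xff
step 3: v3 <- v3                     0xff

Answer: 4 steps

v1: 12,12,12,12,12,12,12,12
v0: 0,0,0,0,0,0,0,0
v3: 0,-1,-2,-3,-4,-5,-6,-7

steps = 4; useful = 32; efficiency = 32/32 = 1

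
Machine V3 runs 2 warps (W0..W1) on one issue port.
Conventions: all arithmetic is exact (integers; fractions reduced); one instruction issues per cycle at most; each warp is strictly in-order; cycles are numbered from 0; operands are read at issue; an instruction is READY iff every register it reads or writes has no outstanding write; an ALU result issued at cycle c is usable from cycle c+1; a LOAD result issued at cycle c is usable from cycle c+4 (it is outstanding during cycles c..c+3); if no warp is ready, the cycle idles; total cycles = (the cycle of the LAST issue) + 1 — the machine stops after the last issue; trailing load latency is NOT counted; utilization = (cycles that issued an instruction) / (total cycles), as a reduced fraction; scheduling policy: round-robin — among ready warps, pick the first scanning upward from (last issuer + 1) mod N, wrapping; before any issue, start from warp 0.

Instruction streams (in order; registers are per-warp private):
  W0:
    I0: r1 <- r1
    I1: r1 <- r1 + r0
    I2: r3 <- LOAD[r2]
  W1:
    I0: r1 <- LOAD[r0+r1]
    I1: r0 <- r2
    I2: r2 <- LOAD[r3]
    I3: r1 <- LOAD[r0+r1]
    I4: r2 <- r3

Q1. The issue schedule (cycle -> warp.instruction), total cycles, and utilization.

cycle 0: W0.I0
cycle 1: W1.I0
cycle 2: W0.I1
cycle 3: W1.I1
cycle 4: W0.I2
cycle 5: W1.I2
cycle 6: W1.I3
cycle 7: idle
cycle 8: idle
cycle 9: W1.I4

Answer: 10 cycles, utilization 4/5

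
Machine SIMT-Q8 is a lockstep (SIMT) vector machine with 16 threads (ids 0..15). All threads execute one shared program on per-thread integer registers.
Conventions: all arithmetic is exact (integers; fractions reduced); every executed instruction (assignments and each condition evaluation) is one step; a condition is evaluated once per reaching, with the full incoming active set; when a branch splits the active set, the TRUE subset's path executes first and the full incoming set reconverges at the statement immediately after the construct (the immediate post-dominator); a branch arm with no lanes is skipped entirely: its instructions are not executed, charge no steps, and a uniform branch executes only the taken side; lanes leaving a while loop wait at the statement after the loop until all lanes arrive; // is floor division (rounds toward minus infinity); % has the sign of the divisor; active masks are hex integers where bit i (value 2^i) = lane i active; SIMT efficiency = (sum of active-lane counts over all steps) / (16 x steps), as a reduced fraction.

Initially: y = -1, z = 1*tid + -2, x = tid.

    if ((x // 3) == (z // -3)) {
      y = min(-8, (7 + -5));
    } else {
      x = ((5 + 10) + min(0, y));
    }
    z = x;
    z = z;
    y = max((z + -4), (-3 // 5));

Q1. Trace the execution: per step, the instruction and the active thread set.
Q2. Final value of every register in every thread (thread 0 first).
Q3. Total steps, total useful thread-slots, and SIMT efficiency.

step 0: eval ((x // 3) == (z // -3)) 0xffff
step 1: y <- min(-8, (7 + -5))       0x0007
step 2: x <- ((5 + 10) + min(0, y))  0xfff8
step 3: z <- x                       0xffff
step 4: z <- z                       0xffff
step 5: y <- max((z + -4), (-3 // 5)) 0xffff

Answer: 6 steps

y: -1,-1,-1,10,10,10,10,10,10,10,10,10,10,10,10,10
z: 0,1,2,14,14,14,14,14,14,14,14,14,14,14,14,14
x: 0,1,2,14,14,14,14,14,14,14,14,14,14,14,14,14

steps = 6; useful = 80; efficiency = 80/96 = 5/6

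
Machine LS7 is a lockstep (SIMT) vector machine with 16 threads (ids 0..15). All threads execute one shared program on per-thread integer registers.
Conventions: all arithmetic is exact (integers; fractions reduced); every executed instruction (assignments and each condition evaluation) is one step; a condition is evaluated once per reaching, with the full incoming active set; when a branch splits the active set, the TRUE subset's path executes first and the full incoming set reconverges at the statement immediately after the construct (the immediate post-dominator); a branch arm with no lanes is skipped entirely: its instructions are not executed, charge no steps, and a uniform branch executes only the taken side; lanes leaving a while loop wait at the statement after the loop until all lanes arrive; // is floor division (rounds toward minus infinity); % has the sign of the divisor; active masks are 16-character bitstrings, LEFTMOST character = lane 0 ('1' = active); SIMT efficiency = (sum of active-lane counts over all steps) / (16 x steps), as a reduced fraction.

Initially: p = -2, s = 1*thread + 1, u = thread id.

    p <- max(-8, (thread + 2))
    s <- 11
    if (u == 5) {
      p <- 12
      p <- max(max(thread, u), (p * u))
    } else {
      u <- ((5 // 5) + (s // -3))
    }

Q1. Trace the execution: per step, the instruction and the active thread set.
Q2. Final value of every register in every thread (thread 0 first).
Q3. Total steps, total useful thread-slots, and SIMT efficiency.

step 0: p <- max(-8, (thread + 2))   1111111111111111
step 1: s <- 11                      1111111111111111
step 2: eval (u == 5)                1111111111111111
step 3: p <- 12                      0000010000000000
step 4: p <- max(max(thread, u), (p * u)) 0000010000000000
step 5: u <- ((5 // 5) + (s // -3))  1111101111111111

Answer: 6 steps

p: 2,3,4,5,6,60,8,9,10,11,12,13,14,15,16,17
s: 11,11,11,11,11,11,11,11,11,11,11,11,11,11,11,11
u: -3,-3,-3,-3,-3,5,-3,-3,-3,-3,-3,-3,-3,-3,-3,-3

steps = 6; useful = 65; efficiency = 65/96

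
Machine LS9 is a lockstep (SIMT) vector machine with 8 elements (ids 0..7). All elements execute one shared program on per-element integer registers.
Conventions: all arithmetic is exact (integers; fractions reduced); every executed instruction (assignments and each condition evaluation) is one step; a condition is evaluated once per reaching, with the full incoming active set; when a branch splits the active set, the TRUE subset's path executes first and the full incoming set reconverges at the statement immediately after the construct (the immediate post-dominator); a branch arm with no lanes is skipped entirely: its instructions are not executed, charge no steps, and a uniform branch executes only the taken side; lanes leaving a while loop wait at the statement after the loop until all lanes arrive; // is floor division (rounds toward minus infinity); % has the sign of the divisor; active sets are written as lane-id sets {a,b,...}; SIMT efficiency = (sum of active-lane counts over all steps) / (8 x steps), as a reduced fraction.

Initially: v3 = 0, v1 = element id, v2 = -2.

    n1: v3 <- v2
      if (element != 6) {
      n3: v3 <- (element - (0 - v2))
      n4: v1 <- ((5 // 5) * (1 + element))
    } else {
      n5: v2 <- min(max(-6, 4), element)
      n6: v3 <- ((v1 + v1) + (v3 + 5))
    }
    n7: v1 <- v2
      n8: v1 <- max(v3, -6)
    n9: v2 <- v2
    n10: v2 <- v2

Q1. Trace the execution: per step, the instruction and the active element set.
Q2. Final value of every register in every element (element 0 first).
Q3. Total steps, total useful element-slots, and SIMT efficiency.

step 0: v3 <- v2                     {0,1,2,3,4,5,6,7}
step 1: eval (element != 6)          {0,1,2,3,4,5,6,7}
step 2: v3 <- (element - (0 - v2))   {0,1,2,3,4,5,7}
step 3: v1 <- ((5 // 5) * (1 + element)) {0,1,2,3,4,5,7}
step 4: v2 <- min(max(-6, 4), element) {6}
step 5: v3 <- ((v1 + v1) + (v3 + 5)) {6}
step 6: v1 <- v2                     {0,1,2,3,4,5,6,7}
step 7: v1 <- max(v3, -6)            {0,1,2,3,4,5,6,7}
step 8: v2 <- v2                     {0,1,2,3,4,5,6,7}
step 9: v2 <- v2                     {0,1,2,3,4,5,6,7}

Answer: 10 steps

v3: -2,-1,0,1,2,3,15,5
v1: -2,-1,0,1,2,3,15,5
v2: -2,-2,-2,-2,-2,-2,4,-2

steps = 10; useful = 64; efficiency = 64/80 = 4/5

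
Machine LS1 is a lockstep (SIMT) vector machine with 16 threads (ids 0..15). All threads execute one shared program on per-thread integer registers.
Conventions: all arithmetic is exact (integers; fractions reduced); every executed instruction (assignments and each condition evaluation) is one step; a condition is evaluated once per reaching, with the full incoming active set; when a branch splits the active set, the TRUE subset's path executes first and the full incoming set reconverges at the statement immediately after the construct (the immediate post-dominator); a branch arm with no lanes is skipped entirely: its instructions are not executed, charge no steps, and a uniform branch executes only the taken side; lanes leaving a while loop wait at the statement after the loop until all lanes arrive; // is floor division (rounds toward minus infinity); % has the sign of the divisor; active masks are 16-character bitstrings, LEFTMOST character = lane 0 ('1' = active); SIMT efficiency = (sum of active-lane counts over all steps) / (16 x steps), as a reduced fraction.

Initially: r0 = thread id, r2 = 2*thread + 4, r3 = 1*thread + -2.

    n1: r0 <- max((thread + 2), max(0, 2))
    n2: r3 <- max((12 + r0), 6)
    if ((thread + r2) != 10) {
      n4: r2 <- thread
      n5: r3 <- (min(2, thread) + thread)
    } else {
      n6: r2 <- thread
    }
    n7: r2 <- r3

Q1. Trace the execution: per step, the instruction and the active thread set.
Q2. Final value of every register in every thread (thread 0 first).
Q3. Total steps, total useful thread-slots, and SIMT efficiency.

step 0: r0 <- max((thread + 2), max(0, 2)) 1111111111111111
step 1: r3 <- max((12 + r0), 6)      1111111111111111
step 2: eval ((thread + r2) != 10)   1111111111111111
step 3: r2 <- thread                 1101111111111111
step 4: r3 <- (min(2, thread) + thread) 1101111111111111
step 5: r2 <- thread                 0010000000000000
step 6: r2 <- r3                     1111111111111111

Answer: 7 steps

r0: 2,3,4,5,6,7,8,9,10,11,12,13,14,15,16,17
r2: 0,2,16,5,6,7,8,9,10,11,12,13,14,15,16,17
r3: 0,2,16,5,6,7,8,9,10,11,12,13,14,15,16,17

steps = 7; useful = 95; efficiency = 95/112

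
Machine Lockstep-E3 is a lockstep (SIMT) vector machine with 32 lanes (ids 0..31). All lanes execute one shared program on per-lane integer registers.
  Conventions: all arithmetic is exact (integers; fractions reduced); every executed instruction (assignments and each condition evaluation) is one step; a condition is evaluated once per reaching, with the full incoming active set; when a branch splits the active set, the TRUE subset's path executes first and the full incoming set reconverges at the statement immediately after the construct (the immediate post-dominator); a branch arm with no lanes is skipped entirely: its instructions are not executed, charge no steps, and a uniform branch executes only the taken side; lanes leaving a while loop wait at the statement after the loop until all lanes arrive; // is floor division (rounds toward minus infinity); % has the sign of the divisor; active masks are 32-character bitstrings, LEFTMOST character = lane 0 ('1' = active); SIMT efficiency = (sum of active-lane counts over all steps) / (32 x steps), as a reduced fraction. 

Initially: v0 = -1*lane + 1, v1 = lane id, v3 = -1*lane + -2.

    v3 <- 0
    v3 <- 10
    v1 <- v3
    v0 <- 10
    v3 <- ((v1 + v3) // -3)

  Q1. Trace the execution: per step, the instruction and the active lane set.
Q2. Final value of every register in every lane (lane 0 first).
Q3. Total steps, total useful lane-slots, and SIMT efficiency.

step 0: v3 <- 0                      11111111111111111111111111111111
step 1: v3 <- 10                     11111111111111111111111111111111
step 2: v1 <- v3                     11111111111111111111111111111111
step 3: v0 <- 10                     11111111111111111111111111111111
step 4: v3 <- ((v1 + v3) // -3)      11111111111111111111111111111111

Answer: 5 steps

v0: 10,10,10,10,10,10,10,10,10,10,10,10,10,10,10,10,10,10,10,10,10,10,10,10,10,10,10,10,10,10,10,10
v1: 10,10,10,10,10,10,10,10,10,10,10,10,10,10,10,10,10,10,10,10,10,10,10,10,10,10,10,10,10,10,10,10
v3: -7,-7,-7,-7,-7,-7,-7,-7,-7,-7,-7,-7,-7,-7,-7,-7,-7,-7,-7,-7,-7,-7,-7,-7,-7,-7,-7,-7,-7,-7,-7,-7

steps = 5; useful = 160; efficiency = 160/160 = 1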